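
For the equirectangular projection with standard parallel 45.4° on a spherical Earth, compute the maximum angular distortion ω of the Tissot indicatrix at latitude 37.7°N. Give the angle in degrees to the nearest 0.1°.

6.8°

In the equirectangular projection with standard parallel φ₀ = 45.4° (x = Rλ cos φ₀, y = Rφ), meridians are true-scale (h = 1) and the parallel scale is k = cos φ₀ / cos φ.
At 37.7°: h = 1.000, k = 0.8874; principal scales a = 1.000, b = 0.8874.
sin(ω/2) = (a − b)/(a + b) = 0.1126/1.887 = 0.05964, so ω = 2 arcsin(0.05964) ≈ 6.8°.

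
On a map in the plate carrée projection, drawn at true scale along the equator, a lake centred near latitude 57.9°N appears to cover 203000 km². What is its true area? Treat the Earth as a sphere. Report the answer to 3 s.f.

For the equirectangular projection with φ₀ = 0 (plate carrée), h = 1 along meridians and k = sec φ along parallels.
Areal scale = h·k = 1 × sec φ; at 57.9°, h = 1.000, k = 1.882, so h·k = 1.882.
True area = apparent / (areal scale) = 203000 / 1.882 ≈ 108000 km².

108000 km²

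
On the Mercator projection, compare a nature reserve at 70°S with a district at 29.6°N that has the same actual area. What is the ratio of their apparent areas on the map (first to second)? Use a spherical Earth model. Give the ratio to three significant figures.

Mercator areal scale is sec²φ.
At 70°: sec²(70°) = 1/0.3420² = 8.549.
At 29.6°: sec²(29.6°) = 1/0.8695² = 1.323.
Ratio = 8.549/1.323 = cos²(29.6°)/cos²(70°) ≈ 6.46.

6.46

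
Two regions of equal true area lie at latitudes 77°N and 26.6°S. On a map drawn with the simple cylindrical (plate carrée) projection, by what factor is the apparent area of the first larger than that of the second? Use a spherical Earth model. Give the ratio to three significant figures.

Plate carrée maps x = Rλ, y = Rφ. The meridian scale is h = 1 and the parallel scale is k = 1/cos φ = sec φ.
Areal scale at 77°: h·k = 1.000 × 4.445 = 4.445.
Areal scale at 26.6°: h·k = 1.000 × 1.118 = 1.118.
Ratio = 4.445/1.118 ≈ 3.97.

3.97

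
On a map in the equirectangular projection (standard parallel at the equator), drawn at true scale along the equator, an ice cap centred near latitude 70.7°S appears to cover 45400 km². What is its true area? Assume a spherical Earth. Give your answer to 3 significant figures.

For the equirectangular projection with φ₀ = 0 (plate carrée), h = 1 along meridians and k = sec φ along parallels.
Areal scale = h·k = 1 × sec φ; at 70.7°, h = 1.000, k = 3.026, so h·k = 3.026.
True area = apparent / (areal scale) = 45400 / 3.026 ≈ 15000 km².

15000 km²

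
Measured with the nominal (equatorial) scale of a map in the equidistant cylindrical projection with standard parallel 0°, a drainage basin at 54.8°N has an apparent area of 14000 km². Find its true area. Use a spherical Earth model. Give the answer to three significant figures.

In the plate carrée (x = Rλ, y = Rφ), meridians are true-scale (h = 1) and parallels are stretched by k = sec φ.
Areal scale = h·k = 1 × sec φ; at 54.8°, h = 1.000, k = 1.735, so h·k = 1.735.
True area = apparent / (areal scale) = 14000 / 1.735 ≈ 8070 km².

8070 km²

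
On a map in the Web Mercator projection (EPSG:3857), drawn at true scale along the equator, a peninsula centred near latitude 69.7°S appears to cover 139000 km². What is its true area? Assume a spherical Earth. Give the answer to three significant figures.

16700 km²

The Mercator projection is conformal; its linear scale factor is the same in every direction and equals sec φ = 1/cos φ.
Areal scale = k² = sec²φ = 1/cos²(69.7°) = 1/0.3469² = 8.308.
True area = apparent / (areal scale) = 139000 / 8.308 ≈ 16700 km².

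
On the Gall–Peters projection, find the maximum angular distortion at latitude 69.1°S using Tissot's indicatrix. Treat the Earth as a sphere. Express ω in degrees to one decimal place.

Gall–Peters is a cylindrical equal-area projection with standard parallels at ±45°. Cylindrical equal-area (φ₀ = 45°): h = cos φ / cos 45° along meridians, k = cos 45° / cos φ along parallels; h·k = 1.
At 69.1°: h = 0.5045, k = 1.982; principal scales a = 1.982, b = 0.5045.
sin(ω/2) = (a − b)/(a + b) = 1.478/2.487 = 0.5942, so ω = 2 arcsin(0.5942) ≈ 72.9°.

72.9°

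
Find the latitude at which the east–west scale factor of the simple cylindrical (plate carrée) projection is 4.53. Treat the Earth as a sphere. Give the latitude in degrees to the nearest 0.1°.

77.2°

Plate carrée: h = 1, k = sec φ along parallels.
sec φ = 4.53  ⇒  cos φ = 0.2208  ⇒  φ ≈ 77.2°.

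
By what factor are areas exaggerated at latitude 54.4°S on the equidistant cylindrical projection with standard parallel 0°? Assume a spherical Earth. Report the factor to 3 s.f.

For the equirectangular projection with φ₀ = 0 (plate carrée), h = 1 along meridians and k = sec φ along parallels.
Areal scale = h·k = 1 × sec φ; at 54.4°, h = 1.000, k = 1.718, so h·k = 1.718.

1.72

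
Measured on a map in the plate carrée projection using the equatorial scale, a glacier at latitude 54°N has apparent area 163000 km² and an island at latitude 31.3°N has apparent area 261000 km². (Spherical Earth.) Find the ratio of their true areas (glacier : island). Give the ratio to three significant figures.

0.430

Plate carrée has h = 1 and k = sec φ, giving areal scale sec φ; true area = (apparent area) · cos φ.
True area of glacier: 163000 × cos(54°) = 163000 × 0.5878 = 95810 km².
True area of island: 261000 × cos(31.3°) = 261000 × 0.8545 = 223000 km².
Ratio = 95810 / 223000 ≈ 0.430.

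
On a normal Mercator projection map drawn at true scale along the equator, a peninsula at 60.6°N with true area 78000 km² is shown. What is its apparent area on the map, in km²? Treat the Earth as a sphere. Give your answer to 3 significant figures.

324000 km²

The Mercator projection is conformal; its linear scale factor is the same in every direction and equals sec φ = 1/cos φ.
Areal scale = k² = sec²φ = 1/cos²(60.6°) = 1/0.4909² = 4.150.
Apparent area = 78000 × 4.150 ≈ 324000 km².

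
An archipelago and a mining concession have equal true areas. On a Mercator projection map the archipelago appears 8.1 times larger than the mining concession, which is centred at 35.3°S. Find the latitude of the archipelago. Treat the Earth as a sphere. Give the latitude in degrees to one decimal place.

Mercator areal scale is sec²φ, so apparent-area ratio = sec²φ₁ / sec²φ₂ = cos²φ₂ / cos²φ₁.
cos²φ₂ / cos²φ₁ = 8.1  ⇒  cos φ₁ = cos 35.3° / √8.1 = 0.8161/2.846 = 0.2868.
φ₁ = arccos(0.2868) ≈ 73.3°.

73.3°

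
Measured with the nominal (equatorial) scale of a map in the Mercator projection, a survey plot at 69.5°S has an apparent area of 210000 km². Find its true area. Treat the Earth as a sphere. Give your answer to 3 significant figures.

25800 km²

For Mercator, h = k = sec φ (a conformal cylindrical projection has a single point scale, 1/cos φ).
Areal scale = k² = sec²φ = 1/cos²(69.5°) = 1/0.3502² = 8.154.
True area = apparent / (areal scale) = 210000 / 8.154 ≈ 25800 km².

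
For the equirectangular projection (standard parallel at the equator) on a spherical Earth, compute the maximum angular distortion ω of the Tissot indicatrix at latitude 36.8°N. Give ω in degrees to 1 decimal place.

12.7°

In the plate carrée (x = Rλ, y = Rφ), meridians are true-scale (h = 1) and parallels are stretched by k = sec φ.
At 36.8°: h = 1.000, k = 1.249; principal scales a = 1.249, b = 1.000.
sin(ω/2) = (a − b)/(a + b) = 0.2489/2.249 = 0.1107, so ω = 2 arcsin(0.1107) ≈ 12.7°.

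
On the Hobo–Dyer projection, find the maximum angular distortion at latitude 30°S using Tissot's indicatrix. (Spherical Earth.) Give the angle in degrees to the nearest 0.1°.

Hobo–Dyer is a cylindrical equal-area projection with standard parallels at ±37.5°. A cylindrical equal-area projection with standard parallel φ₀ has meridian scale h = cos φ / cos φ₀ and parallel scale k = cos φ₀ / cos φ (so areas are preserved, h·k = 1).
At 30°: h = 1.092, k = 0.9161; principal scales a = 1.092, b = 0.9161.
sin(ω/2) = (a − b)/(a + b) = 0.1755/2.008 = 0.08742, so ω = 2 arcsin(0.08742) ≈ 10.0°.

10.0°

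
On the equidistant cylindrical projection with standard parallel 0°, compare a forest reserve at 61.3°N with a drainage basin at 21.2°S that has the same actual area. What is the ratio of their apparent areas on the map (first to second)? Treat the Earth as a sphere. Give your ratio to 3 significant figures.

1.94

Plate carrée maps x = Rλ, y = Rφ. The meridian scale is h = 1 and the parallel scale is k = 1/cos φ = sec φ.
Areal scale at 61.3°: h·k = 1.000 × 2.082 = 2.082.
Areal scale at 21.2°: h·k = 1.000 × 1.073 = 1.073.
Ratio = 2.082/1.073 ≈ 1.94.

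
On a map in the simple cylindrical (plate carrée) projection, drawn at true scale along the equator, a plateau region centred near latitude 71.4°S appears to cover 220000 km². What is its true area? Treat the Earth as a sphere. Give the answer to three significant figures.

In the plate carrée (x = Rλ, y = Rφ), meridians are true-scale (h = 1) and parallels are stretched by k = sec φ.
Areal scale = h·k = 1 × sec φ; at 71.4°, h = 1.000, k = 3.135, so h·k = 3.135.
True area = apparent / (areal scale) = 220000 / 3.135 ≈ 70200 km².

70200 km²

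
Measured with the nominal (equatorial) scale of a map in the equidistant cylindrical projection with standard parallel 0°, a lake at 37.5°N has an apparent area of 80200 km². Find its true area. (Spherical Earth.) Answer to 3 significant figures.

63600 km²

For the equirectangular projection with φ₀ = 0 (plate carrée), h = 1 along meridians and k = sec φ along parallels.
Areal scale = h·k = 1 × sec φ; at 37.5°, h = 1.000, k = 1.260, so h·k = 1.260.
True area = apparent / (areal scale) = 80200 / 1.260 ≈ 63600 km².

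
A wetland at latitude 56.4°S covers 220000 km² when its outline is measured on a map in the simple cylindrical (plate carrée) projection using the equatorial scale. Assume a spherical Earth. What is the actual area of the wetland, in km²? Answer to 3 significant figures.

122000 km²

Plate carrée maps x = Rλ, y = Rφ. The meridian scale is h = 1 and the parallel scale is k = 1/cos φ = sec φ.
Areal scale = h·k = 1 × sec φ; at 56.4°, h = 1.000, k = 1.807, so h·k = 1.807.
True area = apparent / (areal scale) = 220000 / 1.807 ≈ 122000 km².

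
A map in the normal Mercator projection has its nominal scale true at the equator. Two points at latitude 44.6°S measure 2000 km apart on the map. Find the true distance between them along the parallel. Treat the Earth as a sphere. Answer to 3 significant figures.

The Mercator projection is conformal; its linear scale factor is the same in every direction and equals sec φ = 1/cos φ.
Along the parallel at 44.6°, map distances are exaggerated by k = sec 44.6° = 1.404.
True distance = 2000 / 1.404 = 2000 × cos 44.6° ≈ 1420 km.

1420 km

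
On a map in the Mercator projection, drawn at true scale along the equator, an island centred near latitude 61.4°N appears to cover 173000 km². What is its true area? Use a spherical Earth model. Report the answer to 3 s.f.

39600 km²

For Mercator, h = k = sec φ (a conformal cylindrical projection has a single point scale, 1/cos φ).
Areal scale = k² = sec²φ = 1/cos²(61.4°) = 1/0.4787² = 4.364.
True area = apparent / (areal scale) = 173000 / 4.364 ≈ 39600 km².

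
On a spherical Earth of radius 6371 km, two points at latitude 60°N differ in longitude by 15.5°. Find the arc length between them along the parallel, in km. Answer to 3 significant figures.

Arc length along a parallel = R cos φ · Δλ (with Δλ in radians).
= 6371 × cos 60° × (15.5° × π/180) = 6371 × 0.5000 × 0.2705 ≈ 862 km.

862 km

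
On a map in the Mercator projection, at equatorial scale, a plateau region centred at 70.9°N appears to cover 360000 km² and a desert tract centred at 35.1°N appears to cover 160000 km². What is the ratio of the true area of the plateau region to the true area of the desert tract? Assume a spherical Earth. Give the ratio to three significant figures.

0.360

On Mercator the areal scale is sec²φ, so true area = apparent × cos²φ.
True area of plateau region: 360000 × cos²(70.9°) = 360000 × 0.1071 = 38550 km².
True area of desert tract: 160000 × cos²(35.1°) = 160000 × 0.6694 = 107100 km².
Ratio = 38550 / 107100 ≈ 0.360.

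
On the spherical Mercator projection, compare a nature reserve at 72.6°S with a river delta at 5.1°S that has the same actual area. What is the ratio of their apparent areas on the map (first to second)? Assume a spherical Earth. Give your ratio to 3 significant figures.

On Mercator, area is exaggerated by sec²φ = 1/cos²φ.
At 72.6°: sec²(72.6°) = 1/0.2990² = 11.18.
At 5.1°: sec²(5.1°) = 1/0.9960² = 1.008.
Ratio = 11.18/1.008 = cos²(5.1°)/cos²(72.6°) ≈ 11.1.

11.1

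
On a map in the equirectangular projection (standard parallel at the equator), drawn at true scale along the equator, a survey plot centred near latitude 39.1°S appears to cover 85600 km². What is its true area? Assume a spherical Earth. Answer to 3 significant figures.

In the plate carrée (x = Rλ, y = Rφ), meridians are true-scale (h = 1) and parallels are stretched by k = sec φ.
Areal scale = h·k = 1 × sec φ; at 39.1°, h = 1.000, k = 1.289, so h·k = 1.289.
True area = apparent / (areal scale) = 85600 / 1.289 ≈ 66400 km².

66400 km²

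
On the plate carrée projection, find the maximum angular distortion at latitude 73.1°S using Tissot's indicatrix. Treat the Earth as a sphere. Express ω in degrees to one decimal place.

66.7°

For the equirectangular projection with φ₀ = 0 (plate carrée), h = 1 along meridians and k = sec φ along parallels.
At 73.1°: h = 1.000, k = 3.440; principal scales a = 3.440, b = 1.000.
sin(ω/2) = (a − b)/(a + b) = 2.440/4.440 = 0.5495, so ω = 2 arcsin(0.5495) ≈ 66.7°.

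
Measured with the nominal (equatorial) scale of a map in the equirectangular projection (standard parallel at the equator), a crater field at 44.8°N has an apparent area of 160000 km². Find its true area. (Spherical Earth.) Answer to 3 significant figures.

For the equirectangular projection with φ₀ = 0 (plate carrée), h = 1 along meridians and k = sec φ along parallels.
Areal scale = h·k = 1 × sec φ; at 44.8°, h = 1.000, k = 1.409, so h·k = 1.409.
True area = apparent / (areal scale) = 160000 / 1.409 ≈ 114000 km².

114000 km²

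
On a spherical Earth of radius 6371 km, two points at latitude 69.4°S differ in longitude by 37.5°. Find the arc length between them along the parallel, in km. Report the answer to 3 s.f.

Arc length along a parallel = R cos φ · Δλ (with Δλ in radians).
= 6371 × cos 69.4° × (37.5° × π/180) = 6371 × 0.3518 × 0.6545 ≈ 1470 km.

1470 km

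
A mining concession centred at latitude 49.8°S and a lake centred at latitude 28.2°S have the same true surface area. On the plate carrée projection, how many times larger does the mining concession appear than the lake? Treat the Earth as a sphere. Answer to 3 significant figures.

For the equirectangular projection with φ₀ = 0 (plate carrée), h = 1 along meridians and k = sec φ along parallels.
Areal scale at 49.8°: h·k = 1.000 × 1.549 = 1.549.
Areal scale at 28.2°: h·k = 1.000 × 1.135 = 1.135.
Ratio = 1.549/1.135 ≈ 1.37.

1.37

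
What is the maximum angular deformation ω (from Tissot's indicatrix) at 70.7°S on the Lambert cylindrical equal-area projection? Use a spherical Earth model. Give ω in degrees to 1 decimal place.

106.8°

The Lambert cylindrical equal-area projection is the cylindrical equal-area projection with its standard parallel at the equator (φ₀ = 0). A cylindrical equal-area projection with standard parallel φ₀ has meridian scale h = cos φ / cos φ₀ and parallel scale k = cos φ₀ / cos φ (so areas are preserved, h·k = 1).
At 70.7°: h = 0.3305, k = 3.026; principal scales a = 3.026, b = 0.3305.
sin(ω/2) = (a − b)/(a + b) = 2.695/3.356 = 0.8030, so ω = 2 arcsin(0.8030) ≈ 106.8°.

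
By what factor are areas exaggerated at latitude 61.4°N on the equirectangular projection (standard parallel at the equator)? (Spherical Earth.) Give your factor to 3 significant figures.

2.09

In the plate carrée (x = Rλ, y = Rφ), meridians are true-scale (h = 1) and parallels are stretched by k = sec φ.
Areal scale = h·k = 1 × sec φ; at 61.4°, h = 1.000, k = 2.089, so h·k = 2.089.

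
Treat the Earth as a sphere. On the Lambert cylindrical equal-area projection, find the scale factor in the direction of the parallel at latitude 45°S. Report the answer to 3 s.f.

The Lambert cylindrical equal-area projection is the cylindrical equal-area projection with its standard parallel at the equator (φ₀ = 0). Cylindrical equal-area (φ₀ = 0°): h = cos φ / cos 0° along meridians, k = cos 0° / cos φ along parallels; h·k = 1.
k = cos 0° / cos 45° = 1.000/0.7071 = 1.414.

1.41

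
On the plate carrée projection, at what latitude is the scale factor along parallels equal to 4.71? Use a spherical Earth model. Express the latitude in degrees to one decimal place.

Plate carrée: h = 1, k = sec φ along parallels.
sec φ = 4.71  ⇒  cos φ = 0.2123  ⇒  φ ≈ 77.7°.

77.7°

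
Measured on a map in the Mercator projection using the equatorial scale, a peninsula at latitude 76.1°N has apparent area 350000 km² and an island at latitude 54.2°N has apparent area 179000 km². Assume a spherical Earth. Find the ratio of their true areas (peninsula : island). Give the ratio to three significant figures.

Since Mercator area scale is 1/cos²φ, the true area equals the apparent area multiplied by cos²φ.
True area of peninsula: 350000 × cos²(76.1°) = 350000 × 0.05771 = 20200 km².
True area of island: 179000 × cos²(54.2°) = 179000 × 0.3422 = 61250 km².
Ratio = 20200 / 61250 ≈ 0.330.

0.330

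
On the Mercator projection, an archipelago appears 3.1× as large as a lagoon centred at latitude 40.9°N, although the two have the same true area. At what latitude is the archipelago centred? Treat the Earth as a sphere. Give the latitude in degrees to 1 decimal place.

64.6°

For equal true areas on Mercator, apparent areas scale as sec²φ, so the ratio is cos²φ₂ / cos²φ₁.
cos²φ₂ / cos²φ₁ = 3.1  ⇒  cos φ₁ = cos 40.9° / √3.1 = 0.7559/1.761 = 0.4293.
φ₁ = arccos(0.4293) ≈ 64.6°.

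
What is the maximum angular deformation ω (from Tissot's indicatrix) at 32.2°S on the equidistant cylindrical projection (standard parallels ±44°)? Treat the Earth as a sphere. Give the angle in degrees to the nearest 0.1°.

With standard parallel φ₀ = 44°, the equirectangular projection gives x = Rλ cos φ₀, y = Rφ, so h = 1 and k = cos 44° / cos φ.
At 32.2°: h = 1.000, k = 0.8501; principal scales a = 1.000, b = 0.8501.
sin(ω/2) = (a − b)/(a + b) = 0.1499/1.850 = 0.08103, so ω = 2 arcsin(0.08103) ≈ 9.3°.

9.3°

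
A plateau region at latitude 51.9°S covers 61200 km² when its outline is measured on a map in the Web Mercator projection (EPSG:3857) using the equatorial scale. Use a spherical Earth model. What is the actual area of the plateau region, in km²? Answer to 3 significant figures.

23300 km²

The Mercator projection is conformal; its linear scale factor is the same in every direction and equals sec φ = 1/cos φ.
Areal scale = k² = sec²φ = 1/cos²(51.9°) = 1/0.6170² = 2.627.
True area = apparent / (areal scale) = 61200 / 2.627 ≈ 23300 km².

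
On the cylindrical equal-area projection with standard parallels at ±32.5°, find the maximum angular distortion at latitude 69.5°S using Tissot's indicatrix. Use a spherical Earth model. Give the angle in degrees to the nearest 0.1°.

For cylindrical equal-area with standard parallel φ₀, h = cos φ / cos φ₀ and k = cos φ₀ / cos φ, so h·k = 1.
At 69.5°: h = 0.4152, k = 2.408; principal scales a = 2.408, b = 0.4152.
sin(ω/2) = (a − b)/(a + b) = 1.993/2.823 = 0.7059, so ω = 2 arcsin(0.7059) ≈ 89.8°.

89.8°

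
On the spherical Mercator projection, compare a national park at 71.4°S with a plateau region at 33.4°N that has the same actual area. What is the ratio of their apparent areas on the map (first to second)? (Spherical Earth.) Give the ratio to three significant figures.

6.85

On Mercator, area is exaggerated by sec²φ = 1/cos²φ.
At 71.4°: sec²(71.4°) = 1/0.3190² = 9.829.
At 33.4°: sec²(33.4°) = 1/0.8348² = 1.435.
Ratio = 9.829/1.435 = cos²(33.4°)/cos²(71.4°) ≈ 6.85.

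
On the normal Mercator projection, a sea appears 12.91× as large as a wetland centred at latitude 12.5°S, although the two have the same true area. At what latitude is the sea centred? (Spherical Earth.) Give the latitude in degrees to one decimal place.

74.2°

For equal true areas on Mercator, apparent areas scale as sec²φ, so the ratio is cos²φ₂ / cos²φ₁.
cos²φ₂ / cos²φ₁ = 12.91  ⇒  cos φ₁ = cos 12.5° / √12.91 = 0.9763/3.593 = 0.2717.
φ₁ = arccos(0.2717) ≈ 74.2°.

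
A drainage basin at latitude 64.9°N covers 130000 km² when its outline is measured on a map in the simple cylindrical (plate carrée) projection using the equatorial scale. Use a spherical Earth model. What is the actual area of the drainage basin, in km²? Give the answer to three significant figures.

For the equirectangular projection with φ₀ = 0 (plate carrée), h = 1 along meridians and k = sec φ along parallels.
Areal scale = h·k = 1 × sec φ; at 64.9°, h = 1.000, k = 2.357, so h·k = 2.357.
True area = apparent / (areal scale) = 130000 / 2.357 ≈ 55100 km².

55100 km²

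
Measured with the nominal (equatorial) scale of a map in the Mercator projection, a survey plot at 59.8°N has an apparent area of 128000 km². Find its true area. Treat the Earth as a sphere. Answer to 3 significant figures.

32400 km²

Mercator is conformal, so the point scale is isotropic: h = k = sec φ = 1/cos φ.
Areal scale = k² = sec²φ = 1/cos²(59.8°) = 1/0.5030² = 3.952.
True area = apparent / (areal scale) = 128000 / 3.952 ≈ 32400 km².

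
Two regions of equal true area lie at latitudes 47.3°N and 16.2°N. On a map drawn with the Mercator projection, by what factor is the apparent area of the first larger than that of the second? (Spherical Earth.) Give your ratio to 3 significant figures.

On Mercator, area is exaggerated by sec²φ = 1/cos²φ.
At 47.3°: sec²(47.3°) = 1/0.6782² = 2.174.
At 16.2°: sec²(16.2°) = 1/0.9603² = 1.084.
Ratio = 2.174/1.084 = cos²(16.2°)/cos²(47.3°) ≈ 2.01.

2.01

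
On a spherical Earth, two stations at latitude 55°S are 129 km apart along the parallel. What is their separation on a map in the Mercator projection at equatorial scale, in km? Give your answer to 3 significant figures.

225 km

For Mercator, h = k = sec φ (a conformal cylindrical projection has a single point scale, 1/cos φ).
Along the parallel, k = sec 55° = 1/0.5736 = 1.743.
Map distance = 129 × 1.743 ≈ 225 km.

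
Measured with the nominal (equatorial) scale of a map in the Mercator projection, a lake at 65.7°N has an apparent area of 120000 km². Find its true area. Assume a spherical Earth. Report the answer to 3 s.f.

20300 km²

For Mercator, h = k = sec φ (a conformal cylindrical projection has a single point scale, 1/cos φ).
Areal scale = k² = sec²φ = 1/cos²(65.7°) = 1/0.4115² = 5.905.
True area = apparent / (areal scale) = 120000 / 5.905 ≈ 20300 km².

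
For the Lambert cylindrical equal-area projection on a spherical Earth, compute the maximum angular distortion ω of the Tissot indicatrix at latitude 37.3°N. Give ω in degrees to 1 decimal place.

The Lambert cylindrical equal-area projection is the cylindrical equal-area projection with its standard parallel at the equator (φ₀ = 0). A cylindrical equal-area projection with standard parallel φ₀ has meridian scale h = cos φ / cos φ₀ and parallel scale k = cos φ₀ / cos φ (so areas are preserved, h·k = 1).
At 37.3°: h = 0.7955, k = 1.257; principal scales a = 1.257, b = 0.7955.
sin(ω/2) = (a − b)/(a + b) = 0.4616/2.053 = 0.2249, so ω = 2 arcsin(0.2249) ≈ 26.0°.

26.0°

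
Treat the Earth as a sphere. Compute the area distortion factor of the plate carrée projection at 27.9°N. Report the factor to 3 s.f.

In the plate carrée (x = Rλ, y = Rφ), meridians are true-scale (h = 1) and parallels are stretched by k = sec φ.
Areal scale = h·k = 1 × sec φ; at 27.9°, h = 1.000, k = 1.132, so h·k = 1.132.

1.13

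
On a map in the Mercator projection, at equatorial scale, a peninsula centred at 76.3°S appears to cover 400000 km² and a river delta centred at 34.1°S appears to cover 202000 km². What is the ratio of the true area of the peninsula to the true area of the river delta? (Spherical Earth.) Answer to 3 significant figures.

0.162

Since Mercator area scale is 1/cos²φ, the true area equals the apparent area multiplied by cos²φ.
True area of peninsula: 400000 × cos²(76.3°) = 400000 × 0.05609 = 22440 km².
True area of river delta: 202000 × cos²(34.1°) = 202000 × 0.6857 = 138500 km².
Ratio = 22440 / 138500 ≈ 0.162.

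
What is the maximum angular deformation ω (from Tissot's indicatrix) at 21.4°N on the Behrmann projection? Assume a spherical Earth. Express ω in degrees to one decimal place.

8.3°

The Behrmann projection is cylindrical equal-area with φ₀ = 30°. For cylindrical equal-area with standard parallel φ₀, h = cos φ / cos φ₀ and k = cos φ₀ / cos φ, so h·k = 1.
At 21.4°: h = 1.075, k = 0.9302; principal scales a = 1.075, b = 0.9302.
sin(ω/2) = (a − b)/(a + b) = 0.1449/2.005 = 0.07228, so ω = 2 arcsin(0.07228) ≈ 8.3°.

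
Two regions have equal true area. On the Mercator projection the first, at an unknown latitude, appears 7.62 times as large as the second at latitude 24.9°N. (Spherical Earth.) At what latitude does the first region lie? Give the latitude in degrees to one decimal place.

70.8°

Mercator areal scale is sec²φ, so apparent-area ratio = sec²φ₁ / sec²φ₂ = cos²φ₂ / cos²φ₁.
cos²φ₂ / cos²φ₁ = 7.62  ⇒  cos φ₁ = cos 24.9° / √7.62 = 0.9070/2.760 = 0.3286.
φ₁ = arccos(0.3286) ≈ 70.8°.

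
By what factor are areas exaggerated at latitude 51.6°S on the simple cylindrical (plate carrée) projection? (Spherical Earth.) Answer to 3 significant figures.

1.61

In the plate carrée (x = Rλ, y = Rφ), meridians are true-scale (h = 1) and parallels are stretched by k = sec φ.
Areal scale = h·k = 1 × sec φ; at 51.6°, h = 1.000, k = 1.610, so h·k = 1.610.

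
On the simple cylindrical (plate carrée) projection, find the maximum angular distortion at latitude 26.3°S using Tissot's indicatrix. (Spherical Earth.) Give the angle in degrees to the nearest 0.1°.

6.3°

In the plate carrée (x = Rλ, y = Rφ), meridians are true-scale (h = 1) and parallels are stretched by k = sec φ.
At 26.3°: h = 1.000, k = 1.115; principal scales a = 1.115, b = 1.000.
sin(ω/2) = (a − b)/(a + b) = 0.1155/2.115 = 0.05458, so ω = 2 arcsin(0.05458) ≈ 6.3°.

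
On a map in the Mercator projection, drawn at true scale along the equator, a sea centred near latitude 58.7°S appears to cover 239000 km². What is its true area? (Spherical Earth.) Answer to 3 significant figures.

The Mercator projection is conformal; its linear scale factor is the same in every direction and equals sec φ = 1/cos φ.
Areal scale = k² = sec²φ = 1/cos²(58.7°) = 1/0.5195² = 3.705.
True area = apparent / (areal scale) = 239000 / 3.705 ≈ 64500 km².

64500 km²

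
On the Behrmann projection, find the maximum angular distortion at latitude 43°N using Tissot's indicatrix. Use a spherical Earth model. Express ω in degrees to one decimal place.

19.3°

Behrmann is a cylindrical equal-area projection with standard parallels at ±30°. Cylindrical equal-area (φ₀ = 30°): h = cos φ / cos 30° along meridians, k = cos 30° / cos φ along parallels; h·k = 1.
At 43°: h = 0.8445, k = 1.184; principal scales a = 1.184, b = 0.8445.
sin(ω/2) = (a − b)/(a + b) = 0.3396/2.029 = 0.1674, so ω = 2 arcsin(0.1674) ≈ 19.3°.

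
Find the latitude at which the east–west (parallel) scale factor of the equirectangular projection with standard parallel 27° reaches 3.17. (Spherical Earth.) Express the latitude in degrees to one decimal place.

The equidistant cylindrical projection with φ₀ = 27° has h = 1 (meridians true) and k = cos φ₀ / cos φ along parallels.
k = cos φ₀ / cos φ = 3.17  ⇒  cos φ = cos 27° / 3.17 = 0.2811.
φ = arccos(0.2811) ≈ 73.7°.

73.7°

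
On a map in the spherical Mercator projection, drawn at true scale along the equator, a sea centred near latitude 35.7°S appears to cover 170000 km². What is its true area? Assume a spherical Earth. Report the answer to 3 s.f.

The Mercator projection is conformal; its linear scale factor is the same in every direction and equals sec φ = 1/cos φ.
Areal scale = k² = sec²φ = 1/cos²(35.7°) = 1/0.8121² = 1.516.
True area = apparent / (areal scale) = 170000 / 1.516 ≈ 112000 km².

112000 km²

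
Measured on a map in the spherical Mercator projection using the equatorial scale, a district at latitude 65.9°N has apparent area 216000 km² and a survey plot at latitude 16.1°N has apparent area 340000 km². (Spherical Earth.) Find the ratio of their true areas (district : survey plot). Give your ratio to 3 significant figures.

0.115

Mercator's areal exaggeration is sec²φ; hence true area = (apparent area) · cos²φ.
True area of district: 216000 × cos²(65.9°) = 216000 × 0.1667 = 36010 km².
True area of survey plot: 340000 × cos²(16.1°) = 340000 × 0.9231 = 313900 km².
Ratio = 36010 / 313900 ≈ 0.115.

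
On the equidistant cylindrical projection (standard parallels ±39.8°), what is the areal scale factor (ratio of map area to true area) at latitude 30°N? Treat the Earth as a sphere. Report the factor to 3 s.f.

With standard parallel φ₀ = 39.8°, the equirectangular projection gives x = Rλ cos φ₀, y = Rφ, so h = 1 and k = cos 39.8° / cos φ.
Areal scale = h·k = 1 × cos φ₀ / cos φ; at 30°, h = 1.000, k = 0.8871, so h·k = 0.8871.

0.887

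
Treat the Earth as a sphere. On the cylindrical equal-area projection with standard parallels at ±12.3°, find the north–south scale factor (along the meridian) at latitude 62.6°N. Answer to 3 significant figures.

0.471

Cylindrical equal-area (φ₀ = 12.3°): h = cos φ / cos 12.3° along meridians, k = cos 12.3° / cos φ along parallels; h·k = 1.
h = cos 62.6° / cos 12.3° = 0.4602/0.9770 = 0.4710.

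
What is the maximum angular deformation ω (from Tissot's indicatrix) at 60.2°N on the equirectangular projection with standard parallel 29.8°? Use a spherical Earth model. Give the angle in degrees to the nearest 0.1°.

31.5°

The equidistant cylindrical projection with φ₀ = 29.8° has h = 1 (meridians true) and k = cos φ₀ / cos φ along parallels.
At 60.2°: h = 1.000, k = 1.746; principal scales a = 1.746, b = 1.000.
sin(ω/2) = (a − b)/(a + b) = 0.7461/2.746 = 0.2717, so ω = 2 arcsin(0.2717) ≈ 31.5°.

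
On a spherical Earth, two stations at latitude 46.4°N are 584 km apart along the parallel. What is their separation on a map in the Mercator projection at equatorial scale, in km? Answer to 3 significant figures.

Mercator is conformal, so the point scale is isotropic: h = k = sec φ = 1/cos φ.
Along the parallel, k = sec 46.4° = 1/0.6896 = 1.450.
Map distance = 584 × 1.450 ≈ 847 km.

847 km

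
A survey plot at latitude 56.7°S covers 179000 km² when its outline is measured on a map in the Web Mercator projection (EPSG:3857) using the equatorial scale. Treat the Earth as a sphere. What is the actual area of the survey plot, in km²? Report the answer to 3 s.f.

54000 km²

Mercator is conformal, so the point scale is isotropic: h = k = sec φ = 1/cos φ.
Areal scale = k² = sec²φ = 1/cos²(56.7°) = 1/0.5490² = 3.318.
True area = apparent / (areal scale) = 179000 / 3.318 ≈ 54000 km².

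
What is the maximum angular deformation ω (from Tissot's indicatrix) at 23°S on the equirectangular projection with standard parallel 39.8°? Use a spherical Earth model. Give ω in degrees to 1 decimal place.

In the equirectangular projection with standard parallel φ₀ = 39.8° (x = Rλ cos φ₀, y = Rφ), meridians are true-scale (h = 1) and the parallel scale is k = cos φ₀ / cos φ.
At 23°: h = 1.000, k = 0.8346; principal scales a = 1.000, b = 0.8346.
sin(ω/2) = (a − b)/(a + b) = 0.1654/1.835 = 0.09014, so ω = 2 arcsin(0.09014) ≈ 10.3°.

10.3°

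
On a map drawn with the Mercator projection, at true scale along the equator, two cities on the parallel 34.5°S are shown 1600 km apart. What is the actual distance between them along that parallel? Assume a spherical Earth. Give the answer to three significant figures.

The Mercator projection is conformal; its linear scale factor is the same in every direction and equals sec φ = 1/cos φ.
Along the parallel at 34.5°, map distances are exaggerated by k = sec 34.5° = 1.213.
True distance = 1600 / 1.213 = 1600 × cos 34.5° ≈ 1320 km.

1320 km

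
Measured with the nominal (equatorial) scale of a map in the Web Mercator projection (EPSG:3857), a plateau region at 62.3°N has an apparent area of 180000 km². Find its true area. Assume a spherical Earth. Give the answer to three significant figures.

The Mercator projection is conformal; its linear scale factor is the same in every direction and equals sec φ = 1/cos φ.
Areal scale = k² = sec²φ = 1/cos²(62.3°) = 1/0.4648² = 4.628.
True area = apparent / (areal scale) = 180000 / 4.628 ≈ 38900 km².

38900 km²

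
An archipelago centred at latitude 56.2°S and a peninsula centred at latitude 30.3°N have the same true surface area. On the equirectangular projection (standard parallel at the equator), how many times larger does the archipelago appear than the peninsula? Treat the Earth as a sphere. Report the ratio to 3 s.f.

1.55

For the equirectangular projection with φ₀ = 0 (plate carrée), h = 1 along meridians and k = sec φ along parallels.
Areal scale at 56.2°: h·k = 1.000 × 1.798 = 1.798.
Areal scale at 30.3°: h·k = 1.000 × 1.158 = 1.158.
Ratio = 1.798/1.158 ≈ 1.55.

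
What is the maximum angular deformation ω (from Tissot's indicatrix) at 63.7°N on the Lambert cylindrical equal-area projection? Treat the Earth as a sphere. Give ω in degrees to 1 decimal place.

The Lambert cylindrical equal-area projection is the cylindrical equal-area projection with its standard parallel at the equator (φ₀ = 0). For cylindrical equal-area with standard parallel φ₀, h = cos φ / cos φ₀ and k = cos φ₀ / cos φ, so h·k = 1.
At 63.7°: h = 0.4431, k = 2.257; principal scales a = 2.257, b = 0.4431.
sin(ω/2) = (a − b)/(a + b) = 1.814/2.700 = 0.6718, so ω = 2 arcsin(0.6718) ≈ 84.4°.

84.4°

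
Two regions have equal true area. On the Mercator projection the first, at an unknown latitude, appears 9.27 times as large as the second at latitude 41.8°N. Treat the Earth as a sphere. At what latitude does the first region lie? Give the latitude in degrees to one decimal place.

75.8°

On Mercator, (apparent₁)/(apparent₂) = sec²φ₁ / sec²φ₂ when true areas are equal.
cos²φ₂ / cos²φ₁ = 9.27  ⇒  cos φ₁ = cos 41.8° / √9.27 = 0.7455/3.045 = 0.2448.
φ₁ = arccos(0.2448) ≈ 75.8°.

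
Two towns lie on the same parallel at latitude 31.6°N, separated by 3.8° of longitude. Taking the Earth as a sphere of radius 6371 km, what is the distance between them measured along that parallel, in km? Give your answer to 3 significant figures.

360 km

Arc length along a parallel = R cos φ · Δλ (with Δλ in radians).
= 6371 × cos 31.6° × (3.8° × π/180) = 6371 × 0.8517 × 0.06632 ≈ 360 km.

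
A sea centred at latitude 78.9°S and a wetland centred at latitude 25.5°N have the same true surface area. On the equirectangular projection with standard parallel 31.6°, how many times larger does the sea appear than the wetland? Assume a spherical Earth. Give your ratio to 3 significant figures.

In the equirectangular projection with standard parallel φ₀ = 31.6° (x = Rλ cos φ₀, y = Rφ), meridians are true-scale (h = 1) and the parallel scale is k = cos φ₀ / cos φ.
Areal scale at 78.9°: h·k = 1.000 × 4.424 = 4.424.
Areal scale at 25.5°: h·k = 1.000 × 0.9437 = 0.9437.
Ratio = 4.424/0.9437 ≈ 4.69.

4.69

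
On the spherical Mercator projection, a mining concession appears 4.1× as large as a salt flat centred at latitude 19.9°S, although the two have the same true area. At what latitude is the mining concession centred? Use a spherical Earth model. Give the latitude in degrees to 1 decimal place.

62.3°

For equal true areas on Mercator, apparent areas scale as sec²φ, so the ratio is cos²φ₂ / cos²φ₁.
cos²φ₂ / cos²φ₁ = 4.1  ⇒  cos φ₁ = cos 19.9° / √4.1 = 0.9403/2.025 = 0.4644.
φ₁ = arccos(0.4644) ≈ 62.3°.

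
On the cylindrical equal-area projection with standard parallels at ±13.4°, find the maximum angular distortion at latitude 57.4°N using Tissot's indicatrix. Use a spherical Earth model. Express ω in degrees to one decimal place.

Cylindrical equal-area (φ₀ = 13.4°): h = cos φ / cos 13.4° along meridians, k = cos 13.4° / cos φ along parallels; h·k = 1.
At 57.4°: h = 0.5538, k = 1.806; principal scales a = 1.806, b = 0.5538.
sin(ω/2) = (a − b)/(a + b) = 1.252/2.359 = 0.5305, so ω = 2 arcsin(0.5305) ≈ 64.1°.

64.1°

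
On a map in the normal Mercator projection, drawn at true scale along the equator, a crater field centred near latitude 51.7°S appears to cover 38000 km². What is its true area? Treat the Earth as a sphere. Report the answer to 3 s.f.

Mercator is conformal, so the point scale is isotropic: h = k = sec φ = 1/cos φ.
Areal scale = k² = sec²φ = 1/cos²(51.7°) = 1/0.6198² = 2.603.
True area = apparent / (areal scale) = 38000 / 2.603 ≈ 14600 km².

14600 km²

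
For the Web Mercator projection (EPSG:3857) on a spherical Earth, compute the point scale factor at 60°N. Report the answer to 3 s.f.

2.00

For Mercator, h = k = sec φ (a conformal cylindrical projection has a single point scale, 1/cos φ).
k = 1/cos 60° = 1/0.5000 = 2.000.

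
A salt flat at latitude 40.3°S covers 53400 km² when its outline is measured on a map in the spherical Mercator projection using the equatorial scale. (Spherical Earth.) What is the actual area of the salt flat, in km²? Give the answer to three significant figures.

Mercator is conformal, so the point scale is isotropic: h = k = sec φ = 1/cos φ.
Areal scale = k² = sec²φ = 1/cos²(40.3°) = 1/0.7627² = 1.719.
True area = apparent / (areal scale) = 53400 / 1.719 ≈ 31100 km².

31100 km²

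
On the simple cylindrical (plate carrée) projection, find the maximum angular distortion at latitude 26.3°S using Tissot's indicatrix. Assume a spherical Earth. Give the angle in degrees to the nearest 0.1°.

6.3°

Plate carrée maps x = Rλ, y = Rφ. The meridian scale is h = 1 and the parallel scale is k = 1/cos φ = sec φ.
At 26.3°: h = 1.000, k = 1.115; principal scales a = 1.115, b = 1.000.
sin(ω/2) = (a − b)/(a + b) = 0.1155/2.115 = 0.05458, so ω = 2 arcsin(0.05458) ≈ 6.3°.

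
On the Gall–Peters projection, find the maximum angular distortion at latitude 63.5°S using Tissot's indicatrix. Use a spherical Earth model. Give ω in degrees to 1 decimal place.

51.0°

Gall–Peters is a cylindrical equal-area projection with standard parallels at ±45°. Cylindrical equal-area (φ₀ = 45°): h = cos φ / cos 45° along meridians, k = cos 45° / cos φ along parallels; h·k = 1.
At 63.5°: h = 0.6310, k = 1.585; principal scales a = 1.585, b = 0.6310.
sin(ω/2) = (a − b)/(a + b) = 0.9537/2.216 = 0.4304, so ω = 2 arcsin(0.4304) ≈ 51.0°.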